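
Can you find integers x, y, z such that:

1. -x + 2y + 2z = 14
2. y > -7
Yes

Take x = 0, y = 0, z = 7. Substituting into each constraint:
  (1) 0 + 2(0) + 2(7) = 14 ✓
  (2) 0 > -7 ✓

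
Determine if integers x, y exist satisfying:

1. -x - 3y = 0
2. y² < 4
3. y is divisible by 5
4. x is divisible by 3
Yes

Take x = 0, y = 0. Substituting into each constraint:
  (1) 0 - 3(0) = 0 ✓
  (2) y² = (0)² = 0, and 0 < 4 ✓
  (3) 0 = 5 × 0, remainder 0 ✓
  (4) 0 = 3 × 0, remainder 0 ✓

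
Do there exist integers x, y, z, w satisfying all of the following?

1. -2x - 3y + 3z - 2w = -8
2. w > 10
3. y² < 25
Yes

Take x = -7, y = 0, z = 0, w = 11. Substituting into each constraint:
  (1) -2(-7) - 3(0) + 3(0) - 2(11) = -8 ✓
  (2) 11 > 10 ✓
  (3) y² = (0)² = 0, and 0 < 25 ✓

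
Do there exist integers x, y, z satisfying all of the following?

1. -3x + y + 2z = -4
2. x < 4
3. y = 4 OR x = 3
Yes

Take x = 3, y = 5, z = 0. Substituting into each constraint:
  (1) -3(3) + 5 + 2(0) = -4 ✓
  (2) 3 < 4 ✓
  (3) x = 3, target 3 ✓ (second branch holds)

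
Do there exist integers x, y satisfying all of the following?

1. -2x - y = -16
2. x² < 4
Yes

Take x = 0, y = 16. Substituting into each constraint:
  (1) -2(0) + (-16) = -16 ✓
  (2) x² = (0)² = 0, and 0 < 4 ✓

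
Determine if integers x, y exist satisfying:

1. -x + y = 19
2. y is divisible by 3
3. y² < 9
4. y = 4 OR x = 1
No

The full constraint system is jointly infeasible over the integers. Each constraint and what it forces:

  - -x + y = 19: is a linear equation tying the variables together
  - y is divisible by 3: restricts y to multiples of 3
  - y² < 9: restricts y to |y| ≤ 2
  - y = 4 OR x = 1: forces a choice: either y = 4 or x = 1

Split on the disjunction (y = 4 OR x = 1):
  • If y = 4: this contradicts the divisibility constraint — 4 is not a multiple of 3.
  • If x = 1: with x = 1, writing y = 3y', every remaining term of the linear equation is divisible by 3, so the left side is ≡ 0 (mod 3); but the right side 20 ≡ 2 (mod 3). No integers can satisfy it.
Both branches are infeasible, so the system has no integer solution.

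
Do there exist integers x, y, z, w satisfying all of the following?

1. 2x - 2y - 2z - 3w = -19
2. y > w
Yes

Take x = 0, y = 0, z = 11, w = -1. Substituting into each constraint:
  (1) 2(0) - 2(0) - 2(11) - 3(-1) = -19 ✓
  (2) 0 > -1 ✓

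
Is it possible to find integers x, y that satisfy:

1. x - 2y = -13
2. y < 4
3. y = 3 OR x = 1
Yes

Take x = -7, y = 3. Substituting into each constraint:
  (1) (-7) - 2(3) = -13 ✓
  (2) 3 < 4 ✓
  (3) y = 3, target 3 ✓ (first branch holds)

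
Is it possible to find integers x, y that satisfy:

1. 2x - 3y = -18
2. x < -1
Yes

Take x = -9, y = 0. Substituting into each constraint:
  (1) 2(-9) - 3(0) = -18 ✓
  (2) -9 < -1 ✓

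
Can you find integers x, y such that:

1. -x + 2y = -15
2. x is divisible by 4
No

The full constraint system is jointly infeasible over the integers. Each constraint and what it forces:

  - -x + 2y = -15: is a linear equation tying the variables together
  - x is divisible by 4: restricts x to multiples of 4

Modular obstruction: writing x = 4x', every remaining term of the linear equation is divisible by 2, so the left side is ≡ 0 (mod 2); but the right side -15 ≡ 1 (mod 2). No integers can satisfy it.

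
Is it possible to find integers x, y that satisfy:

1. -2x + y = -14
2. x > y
Yes

Take x = 13, y = 12. Substituting into each constraint:
  (1) -2(13) + 12 = -14 ✓
  (2) 13 > 12 ✓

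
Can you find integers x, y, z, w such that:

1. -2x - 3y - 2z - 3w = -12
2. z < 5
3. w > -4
Yes

Take x = 0, y = 4, z = 0, w = 0. Substituting into each constraint:
  (1) -2(0) - 3(4) - 2(0) - 3(0) = -12 ✓
  (2) 0 < 5 ✓
  (3) 0 > -4 ✓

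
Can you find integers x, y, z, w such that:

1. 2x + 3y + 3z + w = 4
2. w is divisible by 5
Yes

Take x = 2, y = 0, z = 0, w = 0. Substituting into each constraint:
  (1) 2(2) + 3(0) + 3(0) + 0 = 4 ✓
  (2) 0 = 5 × 0, remainder 0 ✓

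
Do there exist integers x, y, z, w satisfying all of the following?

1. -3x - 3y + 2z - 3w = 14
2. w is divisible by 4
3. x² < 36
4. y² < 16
Yes

Take x = 0, y = 2, z = 10, w = 0. Substituting into each constraint:
  (1) -3(0) - 3(2) + 2(10) - 3(0) = 14 ✓
  (2) 0 = 4 × 0, remainder 0 ✓
  (3) x² = (0)² = 0, and 0 < 36 ✓
  (4) y² = (2)² = 4, and 4 < 16 ✓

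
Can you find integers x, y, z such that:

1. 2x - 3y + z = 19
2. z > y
Yes

Take x = 9, y = 0, z = 1. Substituting into each constraint:
  (1) 2(9) - 3(0) + 1 = 19 ✓
  (2) 1 > 0 ✓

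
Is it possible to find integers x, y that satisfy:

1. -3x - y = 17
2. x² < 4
Yes

Take x = 0, y = -17. Substituting into each constraint:
  (1) -3(0) + 17 = 17 ✓
  (2) x² = (0)² = 0, and 0 < 4 ✓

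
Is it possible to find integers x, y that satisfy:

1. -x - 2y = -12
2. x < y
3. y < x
No

A contradictory subset is {x < y, y < x}. No integer assignment can satisfy these jointly:

  - x < y: bounds one variable relative to another variable
  - y < x: bounds one variable relative to another variable

Direct contradiction: y > x and x > y cannot both hold.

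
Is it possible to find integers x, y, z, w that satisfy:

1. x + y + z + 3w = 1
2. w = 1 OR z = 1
Yes

Take x = 0, y = 0, z = -2, w = 1. Substituting into each constraint:
  (1) 0 + 0 + (-2) + 3(1) = 1 ✓
  (2) w = 1, target 1 ✓ (first branch holds)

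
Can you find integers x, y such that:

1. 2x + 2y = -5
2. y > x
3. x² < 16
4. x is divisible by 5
No

Even the single constraint (2x + 2y = -5) is infeasible over the integers.

  - 2x + 2y = -5: every term on the left is divisible by 2, so the LHS ≡ 0 (mod 2), but the RHS -5 is not — no integer solution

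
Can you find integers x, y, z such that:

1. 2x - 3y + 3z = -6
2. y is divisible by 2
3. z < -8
Yes

Take x = 12, y = 0, z = -10. Substituting into each constraint:
  (1) 2(12) - 3(0) + 3(-10) = -6 ✓
  (2) 0 = 2 × 0, remainder 0 ✓
  (3) -10 < -8 ✓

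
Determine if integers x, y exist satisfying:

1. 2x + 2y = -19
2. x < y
No

Even the single constraint (2x + 2y = -19) is infeasible over the integers.

  - 2x + 2y = -19: every term on the left is divisible by 2, so the LHS ≡ 0 (mod 2), but the RHS -19 is not — no integer solution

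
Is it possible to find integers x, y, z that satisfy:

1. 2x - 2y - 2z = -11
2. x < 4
No

Even the single constraint (2x - 2y - 2z = -11) is infeasible over the integers.

  - 2x - 2y - 2z = -11: every term on the left is divisible by 2, so the LHS ≡ 0 (mod 2), but the RHS -11 is not — no integer solution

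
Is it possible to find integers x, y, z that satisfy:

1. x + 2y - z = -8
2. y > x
Yes

Take x = -1, y = 0, z = 7. Substituting into each constraint:
  (1) (-1) + 2(0) + (-7) = -8 ✓
  (2) 0 > -1 ✓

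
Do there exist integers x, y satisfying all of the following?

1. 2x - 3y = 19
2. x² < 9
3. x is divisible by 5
No

The full constraint system is jointly infeasible over the integers. Each constraint and what it forces:

  - 2x - 3y = 19: is a linear equation tying the variables together
  - x² < 9: restricts x to |x| ≤ 2
  - x is divisible by 5: restricts x to multiples of 5

The bounds confine x to {0} with 5 | x. For each value, substitute into the equation:
  • x = 0: the equation gives -3y = 19, so y would not be an integer.
Every case fails, so no integer solution exists.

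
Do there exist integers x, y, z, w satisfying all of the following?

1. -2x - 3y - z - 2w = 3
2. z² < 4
Yes

Take x = 0, y = -1, z = 0, w = 0. Substituting into each constraint:
  (1) -2(0) - 3(-1) + 0 - 2(0) = 3 ✓
  (2) z² = (0)² = 0, and 0 < 4 ✓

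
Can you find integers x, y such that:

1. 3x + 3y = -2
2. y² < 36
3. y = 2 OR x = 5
No

Even the single constraint (3x + 3y = -2) is infeasible over the integers.

  - 3x + 3y = -2: every term on the left is divisible by 3, so the LHS ≡ 0 (mod 3), but the RHS -2 is not — no integer solution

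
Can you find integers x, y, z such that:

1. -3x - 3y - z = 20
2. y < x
Yes

Take x = 1, y = 0, z = -23. Substituting into each constraint:
  (1) -3(1) - 3(0) + 23 = 20 ✓
  (2) 0 < 1 ✓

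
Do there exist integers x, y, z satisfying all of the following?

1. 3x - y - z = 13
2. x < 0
Yes

Take x = -1, y = -16, z = 0. Substituting into each constraint:
  (1) 3(-1) + 16 + 0 = 13 ✓
  (2) -1 < 0 ✓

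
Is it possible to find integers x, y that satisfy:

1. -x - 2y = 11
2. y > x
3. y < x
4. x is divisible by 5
No

A contradictory subset is {y > x, y < x}. No integer assignment can satisfy these jointly:

  - y > x: bounds one variable relative to another variable
  - y < x: bounds one variable relative to another variable

Direct contradiction: y > x and x > y cannot both hold.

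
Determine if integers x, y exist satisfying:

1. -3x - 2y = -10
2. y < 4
Yes

Take x = 2, y = 2. Substituting into each constraint:
  (1) -3(2) - 2(2) = -10 ✓
  (2) 2 < 4 ✓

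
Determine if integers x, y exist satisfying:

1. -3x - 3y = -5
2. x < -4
No

Even the single constraint (-3x - 3y = -5) is infeasible over the integers.

  - -3x - 3y = -5: every term on the left is divisible by 3, so the LHS ≡ 0 (mod 3), but the RHS -5 is not — no integer solution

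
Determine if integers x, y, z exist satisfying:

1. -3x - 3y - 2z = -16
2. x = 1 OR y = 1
Yes

Take x = 1, y = -1, z = 8. Substituting into each constraint:
  (1) -3(1) - 3(-1) - 2(8) = -16 ✓
  (2) x = 1, target 1 ✓ (first branch holds)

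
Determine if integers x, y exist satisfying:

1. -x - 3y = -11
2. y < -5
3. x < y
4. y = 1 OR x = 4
No

A contradictory subset is {-x - 3y = -11, y < -5, x < y}. No integer assignment can satisfy these jointly:

  - -x - 3y = -11: is a linear equation tying the variables together
  - y < -5: bounds one variable relative to a constant
  - x < y: bounds one variable relative to another variable

Propagating the comparison: x < y and y ≤ -6 give x ≤ -7. Range argument: with x ∈ [−∞, -7], y ∈ [−∞, -6], the left side of the equation is at least 25, but the right side is -11 < 25. No integer solution exists.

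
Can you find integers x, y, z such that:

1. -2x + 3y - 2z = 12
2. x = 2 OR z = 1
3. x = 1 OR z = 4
Yes

Take x = 2, y = 8, z = 4. Substituting into each constraint:
  (1) -2(2) + 3(8) - 2(4) = 12 ✓
  (2) x = 2, target 2 ✓ (first branch holds)
  (3) z = 4, target 4 ✓ (second branch holds)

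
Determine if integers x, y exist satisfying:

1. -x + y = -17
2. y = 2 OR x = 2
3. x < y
No

A contradictory subset is {-x + y = -17, x < y}. No integer assignment can satisfy these jointly:

  - -x + y = -17: is a linear equation tying the variables together
  - x < y: bounds one variable relative to another variable

From the equation, x − y = 17, i.e. y − x = -17; but y > x requires y − x ≥ 1. Contradiction.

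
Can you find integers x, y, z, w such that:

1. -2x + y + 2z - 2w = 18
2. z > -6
Yes

Take x = 0, y = 0, z = 0, w = -9. Substituting into each constraint:
  (1) -2(0) + 0 + 2(0) - 2(-9) = 18 ✓
  (2) 0 > -6 ✓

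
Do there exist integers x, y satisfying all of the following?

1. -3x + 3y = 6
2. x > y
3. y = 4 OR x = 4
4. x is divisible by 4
No

A contradictory subset is {-3x + 3y = 6, x > y}. No integer assignment can satisfy these jointly:

  - -3x + 3y = 6: is a linear equation tying the variables together
  - x > y: bounds one variable relative to another variable

From the equation, x − y = -2, i.e. x − y = -2; but x > y requires x − y ≥ 1. Contradiction.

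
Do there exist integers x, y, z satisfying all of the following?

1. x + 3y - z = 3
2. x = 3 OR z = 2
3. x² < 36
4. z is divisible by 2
Yes

Take x = 3, y = 0, z = 0. Substituting into each constraint:
  (1) 3 + 3(0) + 0 = 3 ✓
  (2) x = 3, target 3 ✓ (first branch holds)
  (3) x² = (3)² = 9, and 9 < 36 ✓
  (4) 0 = 2 × 0, remainder 0 ✓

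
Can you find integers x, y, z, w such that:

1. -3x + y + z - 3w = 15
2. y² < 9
Yes

Take x = -5, y = 0, z = 0, w = 0. Substituting into each constraint:
  (1) -3(-5) + 0 + 0 - 3(0) = 15 ✓
  (2) y² = (0)² = 0, and 0 < 9 ✓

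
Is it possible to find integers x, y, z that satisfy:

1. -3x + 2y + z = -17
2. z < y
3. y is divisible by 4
Yes

Take x = 5, y = 0, z = -2. Substituting into each constraint:
  (1) -3(5) + 2(0) + (-2) = -17 ✓
  (2) -2 < 0 ✓
  (3) 0 = 4 × 0, remainder 0 ✓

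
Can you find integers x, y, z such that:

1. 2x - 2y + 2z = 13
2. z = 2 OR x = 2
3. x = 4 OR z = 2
No

Even the single constraint (2x - 2y + 2z = 13) is infeasible over the integers.

  - 2x - 2y + 2z = 13: every term on the left is divisible by 2, so the LHS ≡ 0 (mod 2), but the RHS 13 is not — no integer solution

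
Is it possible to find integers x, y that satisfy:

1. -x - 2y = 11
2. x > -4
Yes

Take x = -3, y = -4. Substituting into each constraint:
  (1) 3 - 2(-4) = 11 ✓
  (2) -3 > -4 ✓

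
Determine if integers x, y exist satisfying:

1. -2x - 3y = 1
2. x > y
Yes

Take x = 1, y = -1. Substituting into each constraint:
  (1) -2(1) - 3(-1) = 1 ✓
  (2) 1 > -1 ✓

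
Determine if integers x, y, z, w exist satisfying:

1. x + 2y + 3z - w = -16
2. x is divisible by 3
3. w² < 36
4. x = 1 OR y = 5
Yes

Take x = 3, y = 5, z = -9, w = 2. Substituting into each constraint:
  (1) 3 + 2(5) + 3(-9) + (-2) = -16 ✓
  (2) 3 = 3 × 1, remainder 0 ✓
  (3) w² = (2)² = 4, and 4 < 36 ✓
  (4) y = 5, target 5 ✓ (second branch holds)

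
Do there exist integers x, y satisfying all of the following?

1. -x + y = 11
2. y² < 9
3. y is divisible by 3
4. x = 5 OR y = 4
No

The full constraint system is jointly infeasible over the integers. Each constraint and what it forces:

  - -x + y = 11: is a linear equation tying the variables together
  - y² < 9: restricts y to |y| ≤ 2
  - y is divisible by 3: restricts y to multiples of 3
  - x = 5 OR y = 4: forces a choice: either x = 5 or y = 4

Split on the disjunction (x = 5 OR y = 4):
  • If x = 5: with x = 5, writing y = 3y', every remaining term of the linear equation is divisible by 3, so the left side is ≡ 0 (mod 3); but the right side 16 ≡ 1 (mod 3). No integers can satisfy it.
  • If y = 4: this contradicts the divisibility constraint — 4 is not a multiple of 3.
Both branches are infeasible, so the system has no integer solution.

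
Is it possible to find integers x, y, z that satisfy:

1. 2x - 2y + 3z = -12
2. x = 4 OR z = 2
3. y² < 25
Yes

Take x = 4, y = -2, z = -8. Substituting into each constraint:
  (1) 2(4) - 2(-2) + 3(-8) = -12 ✓
  (2) x = 4, target 4 ✓ (first branch holds)
  (3) y² = (-2)² = 4, and 4 < 25 ✓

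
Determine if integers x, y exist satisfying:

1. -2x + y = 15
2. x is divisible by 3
Yes

Take x = 0, y = 15. Substituting into each constraint:
  (1) -2(0) + 15 = 15 ✓
  (2) 0 = 3 × 0, remainder 0 ✓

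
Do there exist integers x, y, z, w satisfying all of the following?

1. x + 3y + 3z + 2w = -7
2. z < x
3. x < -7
Yes

Take x = -8, y = 0, z = -9, w = 14. Substituting into each constraint:
  (1) (-8) + 3(0) + 3(-9) + 2(14) = -7 ✓
  (2) -9 < -8 ✓
  (3) -8 < -7 ✓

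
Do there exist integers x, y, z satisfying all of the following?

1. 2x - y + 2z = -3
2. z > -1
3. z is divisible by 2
Yes

Take x = 0, y = 3, z = 0. Substituting into each constraint:
  (1) 2(0) + (-3) + 2(0) = -3 ✓
  (2) 0 > -1 ✓
  (3) 0 = 2 × 0, remainder 0 ✓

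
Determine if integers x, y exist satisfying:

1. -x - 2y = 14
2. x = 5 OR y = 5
Yes

Take x = -24, y = 5. Substituting into each constraint:
  (1) 24 - 2(5) = 14 ✓
  (2) y = 5, target 5 ✓ (second branch holds)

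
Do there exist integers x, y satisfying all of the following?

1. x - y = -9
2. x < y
Yes

Take x = -9, y = 0. Substituting into each constraint:
  (1) (-9) + 0 = -9 ✓
  (2) -9 < 0 ✓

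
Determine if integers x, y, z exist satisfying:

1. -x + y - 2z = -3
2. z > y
Yes

Take x = 2, y = -1, z = 0. Substituting into each constraint:
  (1) (-2) + (-1) - 2(0) = -3 ✓
  (2) 0 > -1 ✓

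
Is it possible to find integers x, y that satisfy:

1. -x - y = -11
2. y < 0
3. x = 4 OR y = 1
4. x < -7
No

A contradictory subset is {y < 0, x = 4 OR y = 1, x < -7}. No integer assignment can satisfy these jointly:

  - y < 0: bounds one variable relative to a constant
  - x = 4 OR y = 1: forces a choice: either x = 4 or y = 1
  - x < -7: bounds one variable relative to a constant

Split on the disjunction (x = 4 OR y = 1):
  • If x = 4: this contradicts the bound x ≤ -8.
  • If y = 1: this contradicts the bound y ≤ -1.
Both branches are infeasible, so the system has no integer solution.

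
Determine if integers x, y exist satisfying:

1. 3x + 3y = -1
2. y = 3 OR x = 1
No

Even the single constraint (3x + 3y = -1) is infeasible over the integers.

  - 3x + 3y = -1: every term on the left is divisible by 3, so the LHS ≡ 0 (mod 3), but the RHS -1 is not — no integer solution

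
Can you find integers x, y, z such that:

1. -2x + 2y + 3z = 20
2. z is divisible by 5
Yes

Take x = 0, y = 10, z = 0. Substituting into each constraint:
  (1) -2(0) + 2(10) + 3(0) = 20 ✓
  (2) 0 = 5 × 0, remainder 0 ✓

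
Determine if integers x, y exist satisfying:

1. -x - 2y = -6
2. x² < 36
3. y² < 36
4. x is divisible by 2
Yes

Take x = 0, y = 3. Substituting into each constraint:
  (1) 0 - 2(3) = -6 ✓
  (2) x² = (0)² = 0, and 0 < 36 ✓
  (3) y² = (3)² = 9, and 9 < 36 ✓
  (4) 0 = 2 × 0, remainder 0 ✓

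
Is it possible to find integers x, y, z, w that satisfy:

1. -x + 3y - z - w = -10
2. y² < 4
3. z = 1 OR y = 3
Yes

Take x = 9, y = 0, z = 1, w = 0. Substituting into each constraint:
  (1) (-9) + 3(0) + (-1) + 0 = -10 ✓
  (2) y² = (0)² = 0, and 0 < 4 ✓
  (3) z = 1, target 1 ✓ (first branch holds)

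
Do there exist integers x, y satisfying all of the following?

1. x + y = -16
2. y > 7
Yes

Take x = -24, y = 8. Substituting into each constraint:
  (1) (-24) + 8 = -16 ✓
  (2) 8 > 7 ✓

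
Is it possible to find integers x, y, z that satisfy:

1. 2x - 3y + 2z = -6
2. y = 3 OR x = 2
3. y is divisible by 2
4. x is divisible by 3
No

A contradictory subset is {2x - 3y + 2z = -6, y = 3 OR x = 2, x is divisible by 3}. No integer assignment can satisfy these jointly:

  - 2x - 3y + 2z = -6: is a linear equation tying the variables together
  - y = 3 OR x = 2: forces a choice: either y = 3 or x = 2
  - x is divisible by 3: restricts x to multiples of 3

Split on the disjunction (y = 3 OR x = 2):
  • If y = 3: with y = 3, writing x = 3x', every remaining term of the linear equation is divisible by 2, so the left side is ≡ 0 (mod 2); but the right side 3 ≡ 1 (mod 2). No integers can satisfy it.
  • If x = 2: this contradicts the divisibility constraint — 2 is not a multiple of 3.
Both branches are infeasible, so the system has no integer solution.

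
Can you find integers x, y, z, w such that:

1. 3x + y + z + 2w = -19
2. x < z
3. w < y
Yes

Take x = 0, y = 0, z = 1, w = -10. Substituting into each constraint:
  (1) 3(0) + 0 + 1 + 2(-10) = -19 ✓
  (2) 0 < 1 ✓
  (3) -10 < 0 ✓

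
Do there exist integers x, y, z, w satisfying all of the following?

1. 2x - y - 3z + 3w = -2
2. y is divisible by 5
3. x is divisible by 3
Yes

Take x = 0, y = 5, z = 3, w = 4. Substituting into each constraint:
  (1) 2(0) + (-5) - 3(3) + 3(4) = -2 ✓
  (2) 5 = 5 × 1, remainder 0 ✓
  (3) 0 = 3 × 0, remainder 0 ✓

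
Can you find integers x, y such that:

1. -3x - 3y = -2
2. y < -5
No

Even the single constraint (-3x - 3y = -2) is infeasible over the integers.

  - -3x - 3y = -2: every term on the left is divisible by 3, so the LHS ≡ 0 (mod 3), but the RHS -2 is not — no integer solution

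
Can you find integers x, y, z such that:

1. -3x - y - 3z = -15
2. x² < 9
Yes

Take x = 0, y = 0, z = 5. Substituting into each constraint:
  (1) -3(0) + 0 - 3(5) = -15 ✓
  (2) x² = (0)² = 0, and 0 < 9 ✓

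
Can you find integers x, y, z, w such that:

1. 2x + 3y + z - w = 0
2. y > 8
Yes

Take x = -15, y = 10, z = 0, w = 0. Substituting into each constraint:
  (1) 2(-15) + 3(10) + 0 + 0 = 0 ✓
  (2) 10 > 8 ✓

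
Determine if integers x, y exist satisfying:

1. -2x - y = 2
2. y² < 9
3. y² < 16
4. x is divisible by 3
Yes

Take x = 0, y = -2. Substituting into each constraint:
  (1) -2(0) + 2 = 2 ✓
  (2) y² = (-2)² = 4, and 4 < 9 ✓
  (3) y² = (-2)² = 4, and 4 < 16 ✓
  (4) 0 = 3 × 0, remainder 0 ✓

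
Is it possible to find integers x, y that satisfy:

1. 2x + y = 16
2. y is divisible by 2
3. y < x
Yes

Take x = 8, y = 0. Substituting into each constraint:
  (1) 2(8) + 0 = 16 ✓
  (2) 0 = 2 × 0, remainder 0 ✓
  (3) 0 < 8 ✓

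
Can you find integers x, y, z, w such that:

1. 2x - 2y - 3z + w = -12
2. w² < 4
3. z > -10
Yes

Take x = 0, y = 0, z = 4, w = 0. Substituting into each constraint:
  (1) 2(0) - 2(0) - 3(4) + 0 = -12 ✓
  (2) w² = (0)² = 0, and 0 < 4 ✓
  (3) 4 > -10 ✓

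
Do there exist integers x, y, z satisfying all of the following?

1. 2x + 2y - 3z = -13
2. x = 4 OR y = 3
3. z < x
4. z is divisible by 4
No

A contradictory subset is {2x + 2y - 3z = -13, z is divisible by 4}. No integer assignment can satisfy these jointly:

  - 2x + 2y - 3z = -13: is a linear equation tying the variables together
  - z is divisible by 4: restricts z to multiples of 4

Modular obstruction: writing z = 4z', every remaining term of the linear equation is divisible by 2, so the left side is ≡ 0 (mod 2); but the right side -13 ≡ 1 (mod 2). No integers can satisfy it.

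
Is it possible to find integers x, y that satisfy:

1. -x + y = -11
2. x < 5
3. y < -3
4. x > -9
Yes

Take x = 0, y = -11. Substituting into each constraint:
  (1) 0 + (-11) = -11 ✓
  (2) 0 < 5 ✓
  (3) -11 < -3 ✓
  (4) 0 > -9 ✓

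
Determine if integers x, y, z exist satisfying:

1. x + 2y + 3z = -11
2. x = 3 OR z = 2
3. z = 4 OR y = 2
Yes

Take x = -21, y = 2, z = 2. Substituting into each constraint:
  (1) (-21) + 2(2) + 3(2) = -11 ✓
  (2) z = 2, target 2 ✓ (second branch holds)
  (3) y = 2, target 2 ✓ (second branch holds)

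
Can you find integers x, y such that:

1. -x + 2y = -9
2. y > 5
Yes

Take x = 21, y = 6. Substituting into each constraint:
  (1) (-21) + 2(6) = -9 ✓
  (2) 6 > 5 ✓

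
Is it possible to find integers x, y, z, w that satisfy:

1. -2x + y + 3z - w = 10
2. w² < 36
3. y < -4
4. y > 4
No

A contradictory subset is {y < -4, y > 4}. No integer assignment can satisfy these jointly:

  - y < -4: bounds one variable relative to a constant
  - y > 4: bounds one variable relative to a constant

Direct contradiction: the bounds on y require y ≥ 5 and y ≤ -5 simultaneously, which is empty.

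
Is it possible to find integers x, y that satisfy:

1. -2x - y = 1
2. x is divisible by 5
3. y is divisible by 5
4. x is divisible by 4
No

A contradictory subset is {-2x - y = 1, x is divisible by 5, y is divisible by 5}. No integer assignment can satisfy these jointly:

  - -2x - y = 1: is a linear equation tying the variables together
  - x is divisible by 5: restricts x to multiples of 5
  - y is divisible by 5: restricts y to multiples of 5

Modular obstruction: writing x = 5x' and writing y = 5y', every remaining term of the linear equation is divisible by 5, so the left side is ≡ 0 (mod 5); but the right side 1 ≡ 1 (mod 5). No integers can satisfy it.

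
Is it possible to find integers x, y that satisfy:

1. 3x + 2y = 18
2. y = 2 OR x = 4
Yes

Take x = 4, y = 3. Substituting into each constraint:
  (1) 3(4) + 2(3) = 18 ✓
  (2) x = 4, target 4 ✓ (second branch holds)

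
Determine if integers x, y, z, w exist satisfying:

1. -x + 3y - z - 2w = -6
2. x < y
Yes

Take x = -1, y = 0, z = 7, w = 0. Substituting into each constraint:
  (1) 1 + 3(0) + (-7) - 2(0) = -6 ✓
  (2) -1 < 0 ✓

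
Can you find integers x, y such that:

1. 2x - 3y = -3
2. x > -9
Yes

Take x = 0, y = 1. Substituting into each constraint:
  (1) 2(0) - 3(1) = -3 ✓
  (2) 0 > -9 ✓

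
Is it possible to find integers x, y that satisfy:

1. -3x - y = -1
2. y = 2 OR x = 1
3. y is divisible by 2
Yes

Take x = 1, y = -2. Substituting into each constraint:
  (1) -3(1) + 2 = -1 ✓
  (2) x = 1, target 1 ✓ (second branch holds)
  (3) -2 = 2 × -1, remainder 0 ✓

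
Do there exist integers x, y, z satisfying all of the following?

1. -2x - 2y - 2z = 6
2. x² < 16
Yes

Take x = 0, y = -3, z = 0. Substituting into each constraint:
  (1) -2(0) - 2(-3) - 2(0) = 6 ✓
  (2) x² = (0)² = 0, and 0 < 16 ✓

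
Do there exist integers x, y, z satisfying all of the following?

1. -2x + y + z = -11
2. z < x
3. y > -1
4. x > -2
Yes

Take x = 0, y = 0, z = -11. Substituting into each constraint:
  (1) -2(0) + 0 + (-11) = -11 ✓
  (2) -11 < 0 ✓
  (3) 0 > -1 ✓
  (4) 0 > -2 ✓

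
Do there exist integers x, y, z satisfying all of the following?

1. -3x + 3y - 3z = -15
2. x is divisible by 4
Yes

Take x = 0, y = 0, z = 5. Substituting into each constraint:
  (1) -3(0) + 3(0) - 3(5) = -15 ✓
  (2) 0 = 4 × 0, remainder 0 ✓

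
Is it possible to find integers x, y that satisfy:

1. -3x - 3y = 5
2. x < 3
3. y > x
No

Even the single constraint (-3x - 3y = 5) is infeasible over the integers.

  - -3x - 3y = 5: every term on the left is divisible by 3, so the LHS ≡ 0 (mod 3), but the RHS 5 is not — no integer solution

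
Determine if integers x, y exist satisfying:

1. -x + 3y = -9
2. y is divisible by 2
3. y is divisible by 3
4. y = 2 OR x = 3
No

A contradictory subset is {-x + 3y = -9, y is divisible by 3, y = 2 OR x = 3}. No integer assignment can satisfy these jointly:

  - -x + 3y = -9: is a linear equation tying the variables together
  - y is divisible by 3: restricts y to multiples of 3
  - y = 2 OR x = 3: forces a choice: either y = 2 or x = 3

Split on the disjunction (y = 2 OR x = 3):
  • If y = 2: this contradicts the divisibility constraint — 2 is not a multiple of 3.
  • If x = 3: with x = 3, writing y = 3y', every remaining term of the linear equation is divisible by 9, so the left side is ≡ 0 (mod 9); but the right side -6 ≡ 3 (mod 9). No integers can satisfy it.
Both branches are infeasible, so the system has no integer solution.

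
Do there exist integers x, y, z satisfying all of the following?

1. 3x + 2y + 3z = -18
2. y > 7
Yes

Take x = -12, y = 9, z = 0. Substituting into each constraint:
  (1) 3(-12) + 2(9) + 3(0) = -18 ✓
  (2) 9 > 7 ✓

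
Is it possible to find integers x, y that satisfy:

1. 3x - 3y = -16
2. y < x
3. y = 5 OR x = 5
No

Even the single constraint (3x - 3y = -16) is infeasible over the integers.

  - 3x - 3y = -16: every term on the left is divisible by 3, so the LHS ≡ 0 (mod 3), but the RHS -16 is not — no integer solution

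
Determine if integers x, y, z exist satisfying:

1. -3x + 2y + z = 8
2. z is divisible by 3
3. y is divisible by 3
No

The full constraint system is jointly infeasible over the integers. Each constraint and what it forces:

  - -3x + 2y + z = 8: is a linear equation tying the variables together
  - z is divisible by 3: restricts z to multiples of 3
  - y is divisible by 3: restricts y to multiples of 3

Modular obstruction: writing y = 3y' and writing z = 3z', every remaining term of the linear equation is divisible by 3, so the left side is ≡ 0 (mod 3); but the right side 8 ≡ 2 (mod 3). No integers can satisfy it.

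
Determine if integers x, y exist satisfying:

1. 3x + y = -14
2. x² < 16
Yes

Take x = 0, y = -14. Substituting into each constraint:
  (1) 3(0) + (-14) = -14 ✓
  (2) x² = (0)² = 0, and 0 < 16 ✓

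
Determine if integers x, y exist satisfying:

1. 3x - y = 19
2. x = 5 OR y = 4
Yes

Take x = 5, y = -4. Substituting into each constraint:
  (1) 3(5) + 4 = 19 ✓
  (2) x = 5, target 5 ✓ (first branch holds)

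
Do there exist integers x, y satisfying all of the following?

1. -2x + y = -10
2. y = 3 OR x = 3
Yes

Take x = 3, y = -4. Substituting into each constraint:
  (1) -2(3) + (-4) = -10 ✓
  (2) x = 3, target 3 ✓ (second branch holds)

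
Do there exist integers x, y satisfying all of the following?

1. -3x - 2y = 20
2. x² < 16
Yes

Take x = 0, y = -10. Substituting into each constraint:
  (1) -3(0) - 2(-10) = 20 ✓
  (2) x² = (0)² = 0, and 0 < 16 ✓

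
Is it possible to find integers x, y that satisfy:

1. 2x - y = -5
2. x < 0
Yes

Take x = -2, y = 1. Substituting into each constraint:
  (1) 2(-2) + (-1) = -5 ✓
  (2) -2 < 0 ✓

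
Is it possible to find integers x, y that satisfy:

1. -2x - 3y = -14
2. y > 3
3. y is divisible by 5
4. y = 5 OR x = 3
No

A contradictory subset is {-2x - 3y = -14, y > 3, y = 5 OR x = 3}. No integer assignment can satisfy these jointly:

  - -2x - 3y = -14: is a linear equation tying the variables together
  - y > 3: bounds one variable relative to a constant
  - y = 5 OR x = 3: forces a choice: either y = 5 or x = 3

Split on the disjunction (y = 5 OR x = 3):
  • If y = 5: with y = 5, every remaining term of the linear equation is divisible by 2, so the left side is ≡ 0 (mod 2); but the right side 1 ≡ 1 (mod 2). No integers can satisfy it.
  • If x = 3: with x = 3, every remaining term of the linear equation is divisible by 3, so the left side is ≡ 0 (mod 3); but the right side -8 ≡ 1 (mod 3). No integers can satisfy it.
Both branches are infeasible, so the system has no integer solution.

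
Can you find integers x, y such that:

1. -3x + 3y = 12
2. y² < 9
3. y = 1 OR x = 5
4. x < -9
No

A contradictory subset is {-3x + 3y = 12, y = 1 OR x = 5, x < -9}. No integer assignment can satisfy these jointly:

  - -3x + 3y = 12: is a linear equation tying the variables together
  - y = 1 OR x = 5: forces a choice: either y = 1 or x = 5
  - x < -9: bounds one variable relative to a constant

Split on the disjunction (y = 1 OR x = 5):
  • If y = 1: the equation forces x = -3, which contradicts the bound x ≤ -10.
  • If x = 5: this contradicts the bound x ≤ -10.
Both branches are infeasible, so the system has no integer solution.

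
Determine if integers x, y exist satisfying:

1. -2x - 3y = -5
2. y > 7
Yes

Take x = -11, y = 9. Substituting into each constraint:
  (1) -2(-11) - 3(9) = -5 ✓
  (2) 9 > 7 ✓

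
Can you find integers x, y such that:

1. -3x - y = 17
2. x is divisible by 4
Yes

Take x = 0, y = -17. Substituting into each constraint:
  (1) -3(0) + 17 = 17 ✓
  (2) 0 = 4 × 0, remainder 0 ✓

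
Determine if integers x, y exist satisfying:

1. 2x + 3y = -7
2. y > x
Yes

Take x = -2, y = -1. Substituting into each constraint:
  (1) 2(-2) + 3(-1) = -7 ✓
  (2) -1 > -2 ✓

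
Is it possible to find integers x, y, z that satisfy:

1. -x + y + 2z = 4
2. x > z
Yes

Take x = 0, y = 6, z = -1. Substituting into each constraint:
  (1) 0 + 6 + 2(-1) = 4 ✓
  (2) 0 > -1 ✓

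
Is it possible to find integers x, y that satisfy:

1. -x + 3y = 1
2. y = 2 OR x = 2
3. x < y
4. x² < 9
No

A contradictory subset is {-x + 3y = 1, y = 2 OR x = 2, x < y}. No integer assignment can satisfy these jointly:

  - -x + 3y = 1: is a linear equation tying the variables together
  - y = 2 OR x = 2: forces a choice: either y = 2 or x = 2
  - x < y: bounds one variable relative to another variable

Split on the disjunction (y = 2 OR x = 2):
  • If y = 2: the equation forces x = 5, giving (y, x) = (2, 5), which violates y > x.
  • If x = 2: the equation forces y = 1, giving (x, y) = (2, 1), which violates y > x.
Both branches are infeasible, so the system has no integer solution.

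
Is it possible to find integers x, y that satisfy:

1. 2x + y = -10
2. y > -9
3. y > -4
Yes

Take x = -4, y = -2. Substituting into each constraint:
  (1) 2(-4) + (-2) = -10 ✓
  (2) -2 > -9 ✓
  (3) -2 > -4 ✓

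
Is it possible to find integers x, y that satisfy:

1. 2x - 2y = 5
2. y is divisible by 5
No

Even the single constraint (2x - 2y = 5) is infeasible over the integers.

  - 2x - 2y = 5: every term on the left is divisible by 2, so the LHS ≡ 0 (mod 2), but the RHS 5 is not — no integer solution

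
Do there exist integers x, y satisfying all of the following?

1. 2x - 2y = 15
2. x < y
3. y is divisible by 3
No

Even the single constraint (2x - 2y = 15) is infeasible over the integers.

  - 2x - 2y = 15: every term on the left is divisible by 2, so the LHS ≡ 0 (mod 2), but the RHS 15 is not — no integer solution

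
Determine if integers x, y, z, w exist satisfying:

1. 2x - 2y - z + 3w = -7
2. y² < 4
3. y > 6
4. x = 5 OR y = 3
No

A contradictory subset is {y² < 4, y > 6}. No integer assignment can satisfy these jointly:

  - y² < 4: restricts y to |y| ≤ 1
  - y > 6: bounds one variable relative to a constant

Direct contradiction: the bounds on y require y ≥ 7 and y ≤ 1 simultaneously, which is empty.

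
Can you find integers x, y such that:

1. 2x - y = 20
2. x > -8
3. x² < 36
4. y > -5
No

A contradictory subset is {2x - y = 20, x² < 36, y > -5}. No integer assignment can satisfy these jointly:

  - 2x - y = 20: is a linear equation tying the variables together
  - x² < 36: restricts x to |x| ≤ 5
  - y > -5: bounds one variable relative to a constant

Range argument: with x ∈ [-5, 5], y ∈ [-4, ∞], the left side of the equation is at most 14, but the right side is 20 > 14. No integer solution exists.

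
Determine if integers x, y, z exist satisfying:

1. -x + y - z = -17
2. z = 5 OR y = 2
Yes

Take x = 19, y = 2, z = 0. Substituting into each constraint:
  (1) (-19) + 2 + 0 = -17 ✓
  (2) y = 2, target 2 ✓ (second branch holds)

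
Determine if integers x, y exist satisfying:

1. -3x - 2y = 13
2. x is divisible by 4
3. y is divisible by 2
No

The full constraint system is jointly infeasible over the integers. Each constraint and what it forces:

  - -3x - 2y = 13: is a linear equation tying the variables together
  - x is divisible by 4: restricts x to multiples of 4
  - y is divisible by 2: restricts y to multiples of 2

Modular obstruction: writing x = 4x' and writing y = 2y', every remaining term of the linear equation is divisible by 4, so the left side is ≡ 0 (mod 4); but the right side 13 ≡ 1 (mod 4). No integers can satisfy it.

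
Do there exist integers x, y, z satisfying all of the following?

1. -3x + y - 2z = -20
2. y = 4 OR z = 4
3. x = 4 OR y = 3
Yes

Take x = 4, y = 0, z = 4. Substituting into each constraint:
  (1) -3(4) + 0 - 2(4) = -20 ✓
  (2) z = 4, target 4 ✓ (second branch holds)
  (3) x = 4, target 4 ✓ (first branch holds)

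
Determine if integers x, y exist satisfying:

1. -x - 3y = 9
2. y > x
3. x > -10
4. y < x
No

A contradictory subset is {y > x, y < x}. No integer assignment can satisfy these jointly:

  - y > x: bounds one variable relative to another variable
  - y < x: bounds one variable relative to another variable

Direct contradiction: y > x and x > y cannot both hold.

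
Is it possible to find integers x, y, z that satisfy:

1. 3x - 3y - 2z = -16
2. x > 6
Yes

Take x = 7, y = 11, z = 2. Substituting into each constraint:
  (1) 3(7) - 3(11) - 2(2) = -16 ✓
  (2) 7 > 6 ✓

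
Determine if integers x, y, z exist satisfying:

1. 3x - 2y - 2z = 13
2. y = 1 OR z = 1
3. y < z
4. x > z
Yes

Take x = 5, y = 0, z = 1. Substituting into each constraint:
  (1) 3(5) - 2(0) - 2(1) = 13 ✓
  (2) z = 1, target 1 ✓ (second branch holds)
  (3) 0 < 1 ✓
  (4) 5 > 1 ✓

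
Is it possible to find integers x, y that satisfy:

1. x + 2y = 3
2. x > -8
Yes

Take x = 3, y = 0. Substituting into each constraint:
  (1) 3 + 2(0) = 3 ✓
  (2) 3 > -8 ✓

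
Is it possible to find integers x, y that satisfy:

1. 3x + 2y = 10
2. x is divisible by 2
Yes

Take x = 0, y = 5. Substituting into each constraint:
  (1) 3(0) + 2(5) = 10 ✓
  (2) 0 = 2 × 0, remainder 0 ✓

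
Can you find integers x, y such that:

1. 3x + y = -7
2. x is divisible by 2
Yes

Take x = 0, y = -7. Substituting into each constraint:
  (1) 3(0) + (-7) = -7 ✓
  (2) 0 = 2 × 0, remainder 0 ✓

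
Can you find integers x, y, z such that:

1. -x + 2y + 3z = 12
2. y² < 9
Yes

Take x = 0, y = 0, z = 4. Substituting into each constraint:
  (1) 0 + 2(0) + 3(4) = 12 ✓
  (2) y² = (0)² = 0, and 0 < 9 ✓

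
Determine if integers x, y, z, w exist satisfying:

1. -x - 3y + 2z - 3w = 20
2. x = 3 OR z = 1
Yes

Take x = 3, y = 1, z = 13, w = 0. Substituting into each constraint:
  (1) (-3) - 3(1) + 2(13) - 3(0) = 20 ✓
  (2) x = 3, target 3 ✓ (first branch holds)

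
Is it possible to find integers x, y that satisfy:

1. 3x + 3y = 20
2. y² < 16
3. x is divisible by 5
No

Even the single constraint (3x + 3y = 20) is infeasible over the integers.

  - 3x + 3y = 20: every term on the left is divisible by 3, so the LHS ≡ 0 (mod 3), but the RHS 20 is not — no integer solution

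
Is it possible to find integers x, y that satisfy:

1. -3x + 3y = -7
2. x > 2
No

Even the single constraint (-3x + 3y = -7) is infeasible over the integers.

  - -3x + 3y = -7: every term on the left is divisible by 3, so the LHS ≡ 0 (mod 3), but the RHS -7 is not — no integer solution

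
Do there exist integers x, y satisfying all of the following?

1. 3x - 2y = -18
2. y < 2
Yes

Take x = -6, y = 0. Substituting into each constraint:
  (1) 3(-6) - 2(0) = -18 ✓
  (2) 0 < 2 ✓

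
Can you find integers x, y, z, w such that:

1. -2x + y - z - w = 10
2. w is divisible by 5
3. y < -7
Yes

Take x = 0, y = -8, z = -18, w = 0. Substituting into each constraint:
  (1) -2(0) + (-8) + 18 + 0 = 10 ✓
  (2) 0 = 5 × 0, remainder 0 ✓
  (3) -8 < -7 ✓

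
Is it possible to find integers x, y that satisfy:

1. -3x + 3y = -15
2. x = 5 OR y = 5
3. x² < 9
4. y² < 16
No

A contradictory subset is {x = 5 OR y = 5, x² < 9, y² < 16}. No integer assignment can satisfy these jointly:

  - x = 5 OR y = 5: forces a choice: either x = 5 or y = 5
  - x² < 9: restricts x to |x| ≤ 2
  - y² < 16: restricts y to |y| ≤ 3

Split on the disjunction (x = 5 OR y = 5):
  • If x = 5: this contradicts x² < 9, which requires |x| ≤ 2.
  • If y = 5: this contradicts y² < 16, which requires |y| ≤ 3.
Both branches are infeasible, so the system has no integer solution.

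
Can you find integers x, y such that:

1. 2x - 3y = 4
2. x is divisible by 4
Yes

Take x = 8, y = 4. Substituting into each constraint:
  (1) 2(8) - 3(4) = 4 ✓
  (2) 8 = 4 × 2, remainder 0 ✓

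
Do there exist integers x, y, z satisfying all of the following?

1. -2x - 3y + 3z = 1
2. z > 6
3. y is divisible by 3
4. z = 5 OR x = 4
Yes

Take x = 4, y = 6, z = 9. Substituting into each constraint:
  (1) -2(4) - 3(6) + 3(9) = 1 ✓
  (2) 9 > 6 ✓
  (3) 6 = 3 × 2, remainder 0 ✓
  (4) x = 4, target 4 ✓ (second branch holds)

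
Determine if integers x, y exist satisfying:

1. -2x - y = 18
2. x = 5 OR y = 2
Yes

Take x = 5, y = -28. Substituting into each constraint:
  (1) -2(5) + 28 = 18 ✓
  (2) x = 5, target 5 ✓ (first branch holds)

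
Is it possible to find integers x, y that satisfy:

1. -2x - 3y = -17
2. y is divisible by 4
No

The full constraint system is jointly infeasible over the integers. Each constraint and what it forces:

  - -2x - 3y = -17: is a linear equation tying the variables together
  - y is divisible by 4: restricts y to multiples of 4

Modular obstruction: writing y = 4y', every remaining term of the linear equation is divisible by 2, so the left side is ≡ 0 (mod 2); but the right side -17 ≡ 1 (mod 2). No integers can satisfy it.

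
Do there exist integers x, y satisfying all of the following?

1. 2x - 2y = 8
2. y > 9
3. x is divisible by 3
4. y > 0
Yes

Take x = 15, y = 11. Substituting into each constraint:
  (1) 2(15) - 2(11) = 8 ✓
  (2) 11 > 9 ✓
  (3) 15 = 3 × 5, remainder 0 ✓
  (4) 11 > 0 ✓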